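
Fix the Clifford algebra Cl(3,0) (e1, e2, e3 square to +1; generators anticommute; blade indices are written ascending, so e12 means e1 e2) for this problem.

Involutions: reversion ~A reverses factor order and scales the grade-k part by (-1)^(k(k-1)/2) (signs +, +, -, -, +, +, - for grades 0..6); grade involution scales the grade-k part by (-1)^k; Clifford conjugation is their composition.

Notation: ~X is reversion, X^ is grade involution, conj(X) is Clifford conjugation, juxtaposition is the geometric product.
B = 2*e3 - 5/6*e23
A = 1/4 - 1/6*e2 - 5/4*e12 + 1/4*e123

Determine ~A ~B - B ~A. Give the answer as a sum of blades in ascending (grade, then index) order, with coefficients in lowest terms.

first term: 5/24*e1 + 13/36*e3 - 1/2*e12 + 25/24*e13 - 1/8*e23 + 5/2*e123
second term: -5/24*e1 + 13/36*e3 - 1/2*e12 + 25/24*e13 + 1/8*e23 + 5/2*e123
Answer: 5/12*e1 - 1/4*e23


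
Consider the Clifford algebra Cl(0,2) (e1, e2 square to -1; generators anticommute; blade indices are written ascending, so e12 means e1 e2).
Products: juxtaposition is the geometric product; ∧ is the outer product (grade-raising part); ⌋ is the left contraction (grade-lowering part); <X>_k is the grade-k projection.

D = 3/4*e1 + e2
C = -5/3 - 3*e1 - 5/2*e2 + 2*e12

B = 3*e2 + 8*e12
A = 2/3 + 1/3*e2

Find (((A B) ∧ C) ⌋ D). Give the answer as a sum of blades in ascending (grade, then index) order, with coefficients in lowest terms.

step 1: -1 + 8/3*e1 + 2*e2 + 16/3*e12
step 2: 5/3 - 13/9*e1 - 5/6*e2 - 104/9*e12
step 3: 23/12 + 5/4*e1 + 5/3*e2
Answer: 23/12 + 5/4*e1 + 5/3*e2


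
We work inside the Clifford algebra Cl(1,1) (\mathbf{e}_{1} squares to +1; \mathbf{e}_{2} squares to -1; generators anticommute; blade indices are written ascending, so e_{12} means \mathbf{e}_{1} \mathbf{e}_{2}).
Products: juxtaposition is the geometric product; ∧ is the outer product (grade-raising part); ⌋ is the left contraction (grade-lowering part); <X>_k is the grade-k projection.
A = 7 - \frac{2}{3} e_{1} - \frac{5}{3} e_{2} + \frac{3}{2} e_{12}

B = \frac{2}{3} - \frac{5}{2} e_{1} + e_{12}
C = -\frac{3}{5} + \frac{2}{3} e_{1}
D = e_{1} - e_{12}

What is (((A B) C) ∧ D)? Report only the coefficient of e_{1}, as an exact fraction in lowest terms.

step 1: \frac{47}{6} - \frac{353}{18} e_{1} + \frac{71}{36} e_{2} + \frac{23}{6} e_{12}
step 2: -\frac{4799}{270} + \frac{1529}{90} e_{1} - \frac{673}{180} e_{2} - \frac{488}{135} e_{12}
step 3: -\frac{4799}{270} e_{1} + \frac{11617}{540} e_{12}
Answer: -\frac{4799}{270}


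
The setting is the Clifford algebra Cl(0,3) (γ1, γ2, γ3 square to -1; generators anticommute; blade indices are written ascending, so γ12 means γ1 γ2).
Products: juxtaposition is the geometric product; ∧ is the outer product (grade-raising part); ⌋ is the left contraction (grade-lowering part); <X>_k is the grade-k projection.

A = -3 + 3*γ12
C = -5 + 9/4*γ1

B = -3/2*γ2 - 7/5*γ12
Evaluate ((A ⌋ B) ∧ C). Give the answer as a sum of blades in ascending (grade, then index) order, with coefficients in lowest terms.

step 1: 21/5 + 9/2*γ2 + 21/5*γ12
step 2: -21 + 189/20*γ1 - 45/2*γ2 - 249/8*γ12
Answer: -21 + 189/20*γ1 - 45/2*γ2 - 249/8*γ12


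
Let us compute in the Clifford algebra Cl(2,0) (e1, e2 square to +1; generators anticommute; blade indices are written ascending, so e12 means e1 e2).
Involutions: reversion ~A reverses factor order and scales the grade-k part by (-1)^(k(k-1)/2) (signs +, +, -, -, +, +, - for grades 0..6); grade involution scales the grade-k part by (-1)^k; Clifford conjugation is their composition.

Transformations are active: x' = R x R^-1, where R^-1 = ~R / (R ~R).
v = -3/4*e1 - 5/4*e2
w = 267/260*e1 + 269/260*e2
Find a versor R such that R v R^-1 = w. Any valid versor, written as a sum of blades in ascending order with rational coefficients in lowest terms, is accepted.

Equal squares first: v^2 = w^2 = 17/8. Then v + w = 18/65*e1 - 14/65*e2 is a versor taking v to w, provided it is invertible.
Answer: 18/65*e1 - 14/65*e2


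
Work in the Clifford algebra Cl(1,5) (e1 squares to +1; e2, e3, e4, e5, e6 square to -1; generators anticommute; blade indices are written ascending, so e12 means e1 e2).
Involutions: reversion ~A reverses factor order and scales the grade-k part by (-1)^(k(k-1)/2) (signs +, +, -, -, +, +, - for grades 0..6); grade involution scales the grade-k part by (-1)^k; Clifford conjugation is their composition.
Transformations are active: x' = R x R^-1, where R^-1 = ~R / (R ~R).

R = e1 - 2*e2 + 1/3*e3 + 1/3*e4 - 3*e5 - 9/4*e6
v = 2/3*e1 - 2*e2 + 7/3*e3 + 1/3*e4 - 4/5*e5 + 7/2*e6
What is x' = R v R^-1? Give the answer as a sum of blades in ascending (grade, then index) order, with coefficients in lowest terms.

~R = e1 - 2*e2 + 1/3*e3 + 1/3*e4 - 3*e5 - 9/4*e6, and R ~R = -2489/144, so R^-1 = ~R / (-2489/144).
R v = 451/360 - 2/3*e12 + 19/9*e13 + 1/9*e14 + 6/5*e15 + 5*e16 - 4*e23 - 22/5*e25 - 23/2*e26 - 2/3*e34 + 101/15*e35 + 77/12*e36 + 11/15*e45 + 23/12*e46 - 123/10*e56
Answer: -30302/37335*e1 + 28498/12445*e2 - 88919/37335*e3 - 14249/37335*e4 + 15368/12445*e5 - 78997/24890*e6


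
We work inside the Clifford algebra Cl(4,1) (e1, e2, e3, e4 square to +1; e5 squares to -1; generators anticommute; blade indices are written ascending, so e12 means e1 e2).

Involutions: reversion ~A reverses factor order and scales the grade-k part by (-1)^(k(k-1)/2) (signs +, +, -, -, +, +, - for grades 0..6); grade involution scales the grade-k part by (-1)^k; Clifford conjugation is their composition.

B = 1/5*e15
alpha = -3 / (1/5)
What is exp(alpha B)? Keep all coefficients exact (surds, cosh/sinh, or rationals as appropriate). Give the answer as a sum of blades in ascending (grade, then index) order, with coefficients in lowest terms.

B^2 = (1/5)^2*(e15)^2 = 1/25*(+1) = 1/25 (a basis 2-blade squares to minus the product of its generators' squares).
B^2 = 1/25 — a positive square means the series sums to a boost: l = 1/5, alpha*l = -3, so exp(alpha B) = cosh(-3) + (sinh(-3)/(1/5))*B = cosh(3) + (-5*sinh(3))*B.
Answer: cosh(3) - sinh(3)*e15


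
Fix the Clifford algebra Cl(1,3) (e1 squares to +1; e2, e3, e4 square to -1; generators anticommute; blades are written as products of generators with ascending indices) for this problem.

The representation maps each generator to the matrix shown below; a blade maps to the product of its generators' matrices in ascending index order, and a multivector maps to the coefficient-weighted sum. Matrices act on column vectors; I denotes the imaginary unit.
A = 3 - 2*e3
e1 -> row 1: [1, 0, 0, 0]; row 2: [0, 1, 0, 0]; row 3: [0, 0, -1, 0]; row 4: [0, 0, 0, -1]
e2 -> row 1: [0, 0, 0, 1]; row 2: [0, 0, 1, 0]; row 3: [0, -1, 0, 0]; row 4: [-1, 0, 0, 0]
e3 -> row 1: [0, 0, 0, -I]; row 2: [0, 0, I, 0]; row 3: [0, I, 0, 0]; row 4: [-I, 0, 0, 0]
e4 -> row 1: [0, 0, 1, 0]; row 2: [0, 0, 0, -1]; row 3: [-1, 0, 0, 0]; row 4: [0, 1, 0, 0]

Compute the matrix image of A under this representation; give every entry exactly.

M = (3)*1 + (-2)*rho(e3), summed entrywise (1 is the identity matrix):
Answer: row 1: [3, 0, 0, 2*I]; row 2: [0, 3, -2*I, 0]; row 3: [0, -2*I, 3, 0]; row 4: [2*I, 0, 0, 3]


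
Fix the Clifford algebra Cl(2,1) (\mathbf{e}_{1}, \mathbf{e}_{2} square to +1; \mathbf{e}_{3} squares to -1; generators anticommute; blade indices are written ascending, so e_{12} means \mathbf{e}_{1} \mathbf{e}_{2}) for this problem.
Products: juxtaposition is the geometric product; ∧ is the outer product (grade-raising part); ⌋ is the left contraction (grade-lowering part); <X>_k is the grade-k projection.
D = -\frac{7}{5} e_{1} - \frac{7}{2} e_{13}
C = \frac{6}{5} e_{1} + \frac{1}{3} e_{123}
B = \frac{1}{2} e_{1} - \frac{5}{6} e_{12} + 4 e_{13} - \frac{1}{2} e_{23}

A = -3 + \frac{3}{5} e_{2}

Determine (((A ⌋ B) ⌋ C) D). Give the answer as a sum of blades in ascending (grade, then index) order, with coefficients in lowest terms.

step 1: -e_{1} - \frac{3}{10} e_{3} + \frac{5}{2} e_{12} - 12 e_{13} + \frac{3}{2} e_{23}
step 2: -\frac{6}{5} + \frac{1}{2} e_{1} + 4 e_{2} - \frac{5}{6} e_{3} + \frac{1}{10} e_{12} - \frac{1}{3} e_{23}
step 3: -\frac{7}{10} + \frac{1379}{300} e_{1} + \frac{7}{50} e_{2} - \frac{7}{4} e_{3} + \frac{133}{30} e_{12} + \frac{91}{30} e_{13} + \frac{7}{20} e_{23} + \frac{217}{15} e_{123}
Answer: -\frac{7}{10} + \frac{1379}{300} e_{1} + \frac{7}{50} e_{2} - \frac{7}{4} e_{3} + \frac{133}{30} e_{12} + \frac{91}{30} e_{13} + \frac{7}{20} e_{23} + \frac{217}{15} e_{123}


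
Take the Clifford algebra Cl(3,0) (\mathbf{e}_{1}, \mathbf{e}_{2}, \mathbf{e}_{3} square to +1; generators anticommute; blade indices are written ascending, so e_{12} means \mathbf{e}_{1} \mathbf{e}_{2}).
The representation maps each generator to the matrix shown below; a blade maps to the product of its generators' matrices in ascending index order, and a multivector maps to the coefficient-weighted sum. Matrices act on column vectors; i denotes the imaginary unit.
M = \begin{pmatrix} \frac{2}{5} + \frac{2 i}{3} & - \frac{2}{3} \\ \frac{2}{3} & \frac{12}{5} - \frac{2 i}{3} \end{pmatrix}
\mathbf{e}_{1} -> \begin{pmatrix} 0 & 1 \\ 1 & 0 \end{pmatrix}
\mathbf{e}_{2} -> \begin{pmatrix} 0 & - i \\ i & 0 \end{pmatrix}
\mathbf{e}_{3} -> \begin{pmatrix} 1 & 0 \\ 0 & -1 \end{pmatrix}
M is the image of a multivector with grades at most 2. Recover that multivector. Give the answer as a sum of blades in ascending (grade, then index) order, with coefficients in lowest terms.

Method: 1, rho(e_{1}), rho(e_{2}), rho(e_{3}) form a trace-orthogonal basis of the 2x2 complex matrices (tr(X Y) = 2 if X = Y, else 0), so M = m0*1 + m1*rho(e_{1}) + m2*rho(e_{2}) + m3*rho(e_{3}) with m0 = tr(M)/2 = \frac{7}{5}, m1 = tr(M rho(e_{1}))/2 = 0, m2 = tr(M rho(e_{2}))/2 = - \frac{2 i}{3}, m3 = tr(M rho(e_{3}))/2 = -1 + \frac{2 i}{3}.
Multiplying table entries, the bivector images are rho(e_{12}) = i*rho(e_{3}), rho(e_{13}) = -i*rho(e_{2}), rho(e_{23}) = i*rho(e_{1}); with real blade coefficients the real parts of m0..m3 are the coefficients of 1, e_{1}, e_{2}, e_{3} and the imaginary parts give the bivectors (e_{23}: Im m1, e_{13}: -Im m2, e_{12}: Im m3).
Answer: \frac{7}{5} - e_{3} + \frac{2}{3} e_{12} + \frac{2}{3} e_{13}


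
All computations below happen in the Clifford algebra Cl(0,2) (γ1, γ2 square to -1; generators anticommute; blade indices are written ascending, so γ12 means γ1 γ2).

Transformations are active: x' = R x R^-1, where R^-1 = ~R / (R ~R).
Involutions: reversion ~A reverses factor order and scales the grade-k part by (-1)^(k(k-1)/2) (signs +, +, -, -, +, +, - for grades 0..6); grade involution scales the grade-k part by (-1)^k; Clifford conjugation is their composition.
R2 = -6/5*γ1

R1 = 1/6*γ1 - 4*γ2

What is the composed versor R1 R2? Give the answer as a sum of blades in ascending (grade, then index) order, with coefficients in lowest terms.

Distribute over the terms of R2 (each basis-blade product reordered to ascending indices, repeated generators contracted through their squares):
R1 (-6/5*γ1) = 1/5 - 24/5*γ12
Answer: 1/5 - 24/5*γ12


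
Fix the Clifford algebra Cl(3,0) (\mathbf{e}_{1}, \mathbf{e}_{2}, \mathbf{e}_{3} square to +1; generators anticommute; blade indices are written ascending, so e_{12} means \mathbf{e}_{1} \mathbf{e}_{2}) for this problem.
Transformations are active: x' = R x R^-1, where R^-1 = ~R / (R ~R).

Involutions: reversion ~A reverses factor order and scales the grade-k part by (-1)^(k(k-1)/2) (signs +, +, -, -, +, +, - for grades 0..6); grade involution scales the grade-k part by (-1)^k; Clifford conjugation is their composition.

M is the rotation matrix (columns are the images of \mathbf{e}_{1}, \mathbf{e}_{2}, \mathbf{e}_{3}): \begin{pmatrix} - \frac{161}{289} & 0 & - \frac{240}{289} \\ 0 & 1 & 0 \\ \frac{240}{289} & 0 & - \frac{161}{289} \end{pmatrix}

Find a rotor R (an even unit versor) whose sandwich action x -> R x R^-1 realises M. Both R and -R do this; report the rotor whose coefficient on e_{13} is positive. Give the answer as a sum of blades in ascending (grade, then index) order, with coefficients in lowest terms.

Method: write R = a + b12*e_{12} + b13*e_{13} + b23*e_{23} with a^2 + b12^2 + b13^2 + b23^2 = 1 (so R^-1 = ~R). Expanding the columns R e_j ~R gives tr M = 4a^2 - 1 and, from the antisymmetric part, M21 - M12 = -4a*b12, M13 - M31 = 4a*b13, M32 - M23 = -4a*b23.
Here tr M = -\frac{33}{289}, so a^2 = (1 + tr M)/4 = \frac{64}{289} and a = ±\frac{8}{17}. Taking a = \frac{8}{17}: M21 - M12 = 0, M13 - M31 = -\frac{480}{289}, M32 - M23 = 0, giving b12 = 0, b13 = -\frac{15}{17}, b23 = 0, i.e. R = \frac{8}{17} - \frac{15}{17} e_{13}.
Its e_{13} coefficient is negative, so report the other preimage -R.
Answer: -\frac{8}{17} + \frac{15}{17} e_{13}. Recall the cover is two-to-one: with M of trace -\frac{33}{289}, both preimages act alike, and the stated e_{13} sign chooses the sheet.


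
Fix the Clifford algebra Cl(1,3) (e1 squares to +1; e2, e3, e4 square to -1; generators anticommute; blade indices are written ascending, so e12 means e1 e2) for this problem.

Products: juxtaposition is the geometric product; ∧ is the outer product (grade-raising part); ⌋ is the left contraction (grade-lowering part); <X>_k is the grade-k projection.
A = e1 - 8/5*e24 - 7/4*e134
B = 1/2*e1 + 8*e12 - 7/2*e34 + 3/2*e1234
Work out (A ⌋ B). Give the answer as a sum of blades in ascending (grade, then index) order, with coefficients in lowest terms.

step 1: 1/2 + 85/8*e2 - 12/5*e13 + 3/2*e234
Answer: 1/2 + 85/8*e2 - 12/5*e13 + 3/2*e234


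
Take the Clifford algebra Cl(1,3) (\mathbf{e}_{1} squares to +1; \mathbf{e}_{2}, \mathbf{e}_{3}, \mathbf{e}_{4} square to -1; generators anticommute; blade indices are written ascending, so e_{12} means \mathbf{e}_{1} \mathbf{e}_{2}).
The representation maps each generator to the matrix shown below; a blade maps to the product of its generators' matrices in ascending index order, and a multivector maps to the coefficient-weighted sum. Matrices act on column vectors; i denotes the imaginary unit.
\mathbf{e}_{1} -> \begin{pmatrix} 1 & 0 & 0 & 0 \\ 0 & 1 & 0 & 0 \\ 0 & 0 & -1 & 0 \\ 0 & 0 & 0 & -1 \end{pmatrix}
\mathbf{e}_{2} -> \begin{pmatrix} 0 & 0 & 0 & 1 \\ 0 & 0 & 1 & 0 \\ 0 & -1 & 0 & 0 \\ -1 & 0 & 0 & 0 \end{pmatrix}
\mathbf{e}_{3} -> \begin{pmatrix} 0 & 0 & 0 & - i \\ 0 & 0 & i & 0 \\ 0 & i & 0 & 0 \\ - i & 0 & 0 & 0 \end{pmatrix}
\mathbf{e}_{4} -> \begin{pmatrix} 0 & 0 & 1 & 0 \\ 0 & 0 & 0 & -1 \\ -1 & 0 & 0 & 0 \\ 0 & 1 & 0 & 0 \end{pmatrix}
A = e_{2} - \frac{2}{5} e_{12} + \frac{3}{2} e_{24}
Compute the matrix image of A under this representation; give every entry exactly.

Bivector images (products of the table entries): rho(e_{12}) = rho(\mathbf{e}_{1})rho(\mathbf{e}_{2}) = \begin{pmatrix} 0 & 0 & 0 & 1 \\ 0 & 0 & 1 & 0 \\ 0 & 1 & 0 & 0 \\ 1 & 0 & 0 & 0 \end{pmatrix}; rho(e_{24}) = rho(\mathbf{e}_{2})rho(\mathbf{e}_{4}) = \begin{pmatrix} 0 & 1 & 0 & 0 \\ -1 & 0 & 0 & 0 \\ 0 & 0 & 0 & 1 \\ 0 & 0 & -1 & 0 \end{pmatrix}.
M = (1)*rho(e_{2}) + (-\frac{2}{5})*rho(e_{12}) + (\frac{3}{2})*rho(e_{24}), summed entrywise:
Answer: \begin{pmatrix} 0 & \frac{3}{2} & 0 & \frac{3}{5} \\ - \frac{3}{2} & 0 & \frac{3}{5} & 0 \\ 0 & - \frac{7}{5} & 0 & \frac{3}{2} \\ - \frac{7}{5} & 0 & - \frac{3}{2} & 0 \end{pmatrix}


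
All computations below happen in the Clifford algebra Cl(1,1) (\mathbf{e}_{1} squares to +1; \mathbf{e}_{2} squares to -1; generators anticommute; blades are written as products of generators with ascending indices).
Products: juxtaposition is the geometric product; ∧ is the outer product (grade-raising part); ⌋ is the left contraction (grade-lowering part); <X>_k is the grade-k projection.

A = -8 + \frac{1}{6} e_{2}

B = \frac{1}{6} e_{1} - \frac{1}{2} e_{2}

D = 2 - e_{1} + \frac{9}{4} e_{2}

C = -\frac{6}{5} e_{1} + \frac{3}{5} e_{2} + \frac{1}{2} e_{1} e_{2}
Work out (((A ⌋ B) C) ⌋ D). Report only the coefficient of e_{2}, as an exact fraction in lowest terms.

step 1: \frac{1}{12} - \frac{4}{3} e_{1} + 4 e_{2}
step 2: -\frac{4}{5} + \frac{19}{10} e_{1} - \frac{37}{60} e_{2} + \frac{97}{24} e_{1} e_{2}
step 3: -\frac{169}{80} + \frac{4}{5} e_{1} - \frac{9}{5} e_{2}
Answer: -\frac{9}{5}


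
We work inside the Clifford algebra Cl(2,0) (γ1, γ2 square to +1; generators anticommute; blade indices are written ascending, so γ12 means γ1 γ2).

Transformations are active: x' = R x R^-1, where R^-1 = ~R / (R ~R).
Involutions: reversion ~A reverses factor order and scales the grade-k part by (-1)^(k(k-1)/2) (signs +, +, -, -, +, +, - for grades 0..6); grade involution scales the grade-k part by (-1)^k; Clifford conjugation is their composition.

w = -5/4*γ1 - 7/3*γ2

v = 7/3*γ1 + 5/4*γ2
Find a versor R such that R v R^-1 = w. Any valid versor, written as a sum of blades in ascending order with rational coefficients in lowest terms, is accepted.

The midline construction: v and w both square to 1009/144, so reflecting in their sum 13/12*γ1 - 13/12*γ2 exchanges them.
Answer: 13/12*γ1 - 13/12*γ2


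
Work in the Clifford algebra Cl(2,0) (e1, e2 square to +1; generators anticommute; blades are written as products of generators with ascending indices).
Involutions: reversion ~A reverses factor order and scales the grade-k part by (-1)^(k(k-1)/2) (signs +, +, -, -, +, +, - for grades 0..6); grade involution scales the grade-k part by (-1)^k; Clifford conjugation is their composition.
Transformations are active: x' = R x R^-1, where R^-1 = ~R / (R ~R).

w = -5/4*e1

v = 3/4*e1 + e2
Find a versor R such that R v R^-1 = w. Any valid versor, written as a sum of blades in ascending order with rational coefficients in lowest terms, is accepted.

Key observation: q(v) = q(w) = 25/16 (sandwiches preserve the norm), so R = v + w = -1/2*e1 + e2 works whenever it is invertible — the component of v along it is kept and (v - w)/2 reverses, sending v to w.
Answer: -1/2*e1 + e2


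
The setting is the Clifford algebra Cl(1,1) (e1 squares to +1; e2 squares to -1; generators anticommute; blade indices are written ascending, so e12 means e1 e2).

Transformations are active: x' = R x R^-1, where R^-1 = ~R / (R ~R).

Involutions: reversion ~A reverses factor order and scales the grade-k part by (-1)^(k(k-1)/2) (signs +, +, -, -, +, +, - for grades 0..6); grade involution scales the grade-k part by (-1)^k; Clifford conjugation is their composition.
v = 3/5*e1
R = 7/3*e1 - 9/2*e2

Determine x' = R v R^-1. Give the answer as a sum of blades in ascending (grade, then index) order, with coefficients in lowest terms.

~R = 7/3*e1 - 9/2*e2, and R ~R = -533/36, so R^-1 = ~R / (-533/36).
R v = 7/5 + 27/10*e12
Answer: -555/533*e1 + 2268/2665*e2


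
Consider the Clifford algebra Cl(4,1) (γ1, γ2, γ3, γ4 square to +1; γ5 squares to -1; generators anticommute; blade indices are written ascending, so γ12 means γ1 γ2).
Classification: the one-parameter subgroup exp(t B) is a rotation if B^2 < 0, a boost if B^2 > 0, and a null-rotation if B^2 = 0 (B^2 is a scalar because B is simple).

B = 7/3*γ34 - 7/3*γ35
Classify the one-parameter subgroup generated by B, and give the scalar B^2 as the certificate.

B^2 term by term: the squares give (7/3)^2*(γ34)^2 + (-7/3)^2*(γ35)^2 = 49/9*(-1) + 49/9*(+1) = 0 (each basis 2-blade squares to minus the product of its generators' squares); cross terms between blades sharing an index anticommute and cancel. So B^2 = 0.
Answer: null-rotation, certificate B^2 = 0. B^2 = 0 is basis-independent, so its sign is the whole story.


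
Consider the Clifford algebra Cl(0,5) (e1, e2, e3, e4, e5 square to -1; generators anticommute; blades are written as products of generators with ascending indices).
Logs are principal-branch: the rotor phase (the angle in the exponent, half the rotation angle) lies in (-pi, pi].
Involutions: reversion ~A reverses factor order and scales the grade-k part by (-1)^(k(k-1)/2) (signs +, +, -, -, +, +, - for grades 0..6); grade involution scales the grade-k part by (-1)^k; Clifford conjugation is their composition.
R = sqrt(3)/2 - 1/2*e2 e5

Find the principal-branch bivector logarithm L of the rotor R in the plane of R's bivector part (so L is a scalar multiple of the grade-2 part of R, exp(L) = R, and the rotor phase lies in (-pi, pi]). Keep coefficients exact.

The scalar part of R is sqrt(3)/2, so the principal-branch rotor phase is pinned; divide the bivector part by its sine to get the unit plane — L is the phase times that plane.
Concretely: cos(phase) = sqrt(3)/2 gives phase = ±pi/6, and since phase/sin(phase) is even the sign is immaterial: L = (phase/sin(phase)) * <R>_2 = (pi/3) * <R>_2.
Answer: -pi/6*e2 e5


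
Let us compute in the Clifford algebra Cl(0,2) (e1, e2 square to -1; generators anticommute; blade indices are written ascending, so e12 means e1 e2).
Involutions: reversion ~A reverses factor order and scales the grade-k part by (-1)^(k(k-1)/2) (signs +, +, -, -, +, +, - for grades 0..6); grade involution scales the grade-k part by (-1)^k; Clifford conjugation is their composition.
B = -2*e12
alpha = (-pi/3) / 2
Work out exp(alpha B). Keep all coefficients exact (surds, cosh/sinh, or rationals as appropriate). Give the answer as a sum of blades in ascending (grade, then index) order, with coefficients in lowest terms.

B^2 = (-2)^2*(e12)^2 = 4*(-1) = -4 (a basis 2-blade squares to minus the product of its generators' squares).
B^2 = -4 — the negative square puts this in the circular regime; l = 2, alpha*l = -pi/3, so exp(alpha B) = cos(-pi/3) + (sin(-pi/3)/2)*B = 1/2 + (-sqrt(3)/4)*B.
Answer: 1/2 + sqrt(3)/2*e12


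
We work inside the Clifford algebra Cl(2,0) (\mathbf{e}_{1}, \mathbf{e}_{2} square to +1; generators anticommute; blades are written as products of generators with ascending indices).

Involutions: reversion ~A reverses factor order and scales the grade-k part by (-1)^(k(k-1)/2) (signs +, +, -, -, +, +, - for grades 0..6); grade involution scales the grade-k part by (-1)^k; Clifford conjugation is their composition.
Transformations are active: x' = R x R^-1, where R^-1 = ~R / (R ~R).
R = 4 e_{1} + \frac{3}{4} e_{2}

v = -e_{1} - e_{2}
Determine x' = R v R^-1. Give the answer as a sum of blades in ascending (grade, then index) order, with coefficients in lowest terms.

~R = 4 e_{1} + \frac{3}{4} e_{2}, and R ~R = \frac{265}{16}, so R^-1 = ~R / (\frac{265}{16}).
R v = -\frac{19}{4} - \frac{13}{4} e_{1} e_{2}
Answer: -\frac{343}{265} e_{1} + \frac{151}{265} e_{2}


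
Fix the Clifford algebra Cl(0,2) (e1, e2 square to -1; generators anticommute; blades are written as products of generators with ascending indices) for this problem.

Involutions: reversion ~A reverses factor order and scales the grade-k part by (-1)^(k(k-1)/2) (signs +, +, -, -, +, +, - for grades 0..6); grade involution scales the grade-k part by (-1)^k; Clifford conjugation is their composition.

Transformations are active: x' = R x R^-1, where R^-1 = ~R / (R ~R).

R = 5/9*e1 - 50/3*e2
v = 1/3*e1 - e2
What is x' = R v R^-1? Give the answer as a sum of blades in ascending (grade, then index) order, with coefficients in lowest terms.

~R = 5/9*e1 - 50/3*e2, and R ~R = -22525/81, so R^-1 = ~R / (-22525/81).
R v = -455/27 + 5*e1 e2
Answer: -719/2703*e1 - 919/901*e2


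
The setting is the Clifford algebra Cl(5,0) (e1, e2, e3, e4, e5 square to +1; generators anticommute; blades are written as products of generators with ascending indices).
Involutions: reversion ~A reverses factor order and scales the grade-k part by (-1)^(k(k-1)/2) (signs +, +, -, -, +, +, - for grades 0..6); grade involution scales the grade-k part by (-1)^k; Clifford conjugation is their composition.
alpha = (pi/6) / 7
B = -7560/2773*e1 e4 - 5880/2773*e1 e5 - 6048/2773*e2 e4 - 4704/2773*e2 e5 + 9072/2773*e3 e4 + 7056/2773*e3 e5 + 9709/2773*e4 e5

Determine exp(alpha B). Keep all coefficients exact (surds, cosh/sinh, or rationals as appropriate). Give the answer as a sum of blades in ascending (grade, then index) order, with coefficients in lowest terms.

B^2 term by term: the squares give (-7560/2773)^2*(e1 e4)^2 + (-5880/2773)^2*(e1 e5)^2 + (-6048/2773)^2*(e2 e4)^2 + (-4704/2773)^2*(e2 e5)^2 + (9072/2773)^2*(e3 e4)^2 + (7056/2773)^2*(e3 e5)^2 + (9709/2773)^2*(e4 e5)^2 = 57153600/7689529*(-1) + 34574400/7689529*(-1) + 36578304/7689529*(-1) + 22127616/7689529*(-1) + 82301184/7689529*(-1) + 49787136/7689529*(-1) + 94264681/7689529*(-1) = -49 (each basis 2-blade squares to minus the product of its generators' squares); cross terms between blades sharing an index anticommute and cancel; the commuting (index-disjoint) pairs give grade-4 terms 2*c*c'*(blade product), which cancel blade by blade — e1 e2 e4 e5: -71124480/7689529 + 71124480/7689529 = 0; e1 e3 e4 e5: 106686720/7689529 - 106686720/7689529 = 0; e2 e3 e4 e5: 85349376/7689529 - 85349376/7689529 = 0 — confirming B is simple. So B^2 = -49.
B^2 = -49 — B^2 < 0, so the exponential closes trigonometrically: l = 7, alpha*l = pi/6, so exp(alpha B) = cos(pi/6) + (sin(pi/6)/7)*B = sqrt(3)/2 + (1/14)*B.
Answer: sqrt(3)/2 - 540/2773*e1 e4 - 420/2773*e1 e5 - 432/2773*e2 e4 - 336/2773*e2 e5 + 648/2773*e3 e4 + 504/2773*e3 e5 + 1387/5546*e4 e5


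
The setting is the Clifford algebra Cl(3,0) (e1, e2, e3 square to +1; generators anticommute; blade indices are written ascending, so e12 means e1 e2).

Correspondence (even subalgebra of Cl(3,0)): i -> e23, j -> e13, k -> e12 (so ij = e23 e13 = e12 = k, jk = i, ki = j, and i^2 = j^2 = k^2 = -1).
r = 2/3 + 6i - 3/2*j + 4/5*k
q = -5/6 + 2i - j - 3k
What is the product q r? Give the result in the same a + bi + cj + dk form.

In blades: q = -5/6 - 3*e12 - e13 + 2*e23, r = 2/3 + 4/5*e12 - 3/2*e13 + 6*e23.
Distribute q over r term by term (generator squares from the signature, products reordered to ascending indices): (-5/6)*r = -5/9 - 2/3*e12 + 5/4*e13 - 5*e23; (-3*e12)*r = 12/5 - 2*e12 - 18*e13 - 9/2*e23; (-e13)*r = -3/2 + 6*e12 - 2/3*e13 - 4/5*e23; (2*e23)*r = -12 - 3*e12 - 8/5*e13 + 4/3*e23.
Sum: -1049/90 + 1/3*e12 - 1141/60*e13 - 269/30*e23; translating back through the correspondence:
Answer: -1049/90 - 269/30*i - 1141/60*j + 1/3*k


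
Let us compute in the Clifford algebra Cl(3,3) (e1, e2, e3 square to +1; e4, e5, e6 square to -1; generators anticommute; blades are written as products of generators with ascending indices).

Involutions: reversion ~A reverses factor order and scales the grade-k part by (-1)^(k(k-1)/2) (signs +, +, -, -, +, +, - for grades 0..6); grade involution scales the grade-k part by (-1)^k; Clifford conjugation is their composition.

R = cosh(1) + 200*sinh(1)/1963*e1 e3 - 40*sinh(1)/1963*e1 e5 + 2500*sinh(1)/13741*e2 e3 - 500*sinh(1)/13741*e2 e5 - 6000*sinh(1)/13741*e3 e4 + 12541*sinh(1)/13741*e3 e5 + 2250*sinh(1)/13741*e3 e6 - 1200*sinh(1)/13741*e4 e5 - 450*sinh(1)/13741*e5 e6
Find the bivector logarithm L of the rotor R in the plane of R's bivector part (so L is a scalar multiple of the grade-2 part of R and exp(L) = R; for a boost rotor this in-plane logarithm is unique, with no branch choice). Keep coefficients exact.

The scalar part of R is cosh(1), which fixes the rapidity magnitude through cosh (cosh is even, so it cannot fix the sign — the bivector part carries that); dividing the bivector part by sinh of the rapidity gives the plane, and L = rapidity * plane, where the joint sign ambiguity of (rapidity, plane) cancels in the product.
Concretely: cosh(rapidity) = cosh(1) gives rapidity = ±1, and since rapidity/sinh(rapidity) is even the sign is immaterial: L = (rapidity/sinh(rapidity)) * <R>_2 = (1/sinh(1)) * <R>_2.
Answer: 200/1963*e1 e3 - 40/1963*e1 e5 + 2500/13741*e2 e3 - 500/13741*e2 e5 - 6000/13741*e3 e4 + 12541/13741*e3 e5 + 2250/13741*e3 e6 - 1200/13741*e4 e5 - 450/13741*e5 e6


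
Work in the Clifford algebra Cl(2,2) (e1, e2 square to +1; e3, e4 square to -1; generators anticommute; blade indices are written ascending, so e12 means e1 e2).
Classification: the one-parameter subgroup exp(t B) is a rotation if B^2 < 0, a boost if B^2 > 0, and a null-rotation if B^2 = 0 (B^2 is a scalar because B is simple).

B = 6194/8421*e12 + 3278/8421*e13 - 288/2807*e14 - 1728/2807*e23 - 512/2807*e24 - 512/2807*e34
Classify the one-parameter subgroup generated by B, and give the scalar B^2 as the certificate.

B^2 term by term: the squares give (6194/8421)^2*(e12)^2 + (3278/8421)^2*(e13)^2 + (-288/2807)^2*(e14)^2 + (-1728/2807)^2*(e23)^2 + (-512/2807)^2*(e24)^2 + (-512/2807)^2*(e34)^2 = 38365636/70913241*(-1) + 10745284/70913241*(+1) + 82944/7879249*(+1) + 2985984/7879249*(+1) + 262144/7879249*(+1) + 262144/7879249*(-1) = 0 (each basis 2-blade squares to minus the product of its generators' squares); cross terms between blades sharing an index anticommute and cancel; the commuting (index-disjoint) pairs give grade-4 terms 2*c*c'*(blade product), which cancel blade by blade — e1234: -6342656/23637747 + 3356672/23637747 + 995328/7879249 = 0 — confirming B is simple. So B^2 = 0.
Answer: null-rotation, certificate B^2 = 0. Because 0 is invariant under every versor sandwich, the classification follows from its sign alone.


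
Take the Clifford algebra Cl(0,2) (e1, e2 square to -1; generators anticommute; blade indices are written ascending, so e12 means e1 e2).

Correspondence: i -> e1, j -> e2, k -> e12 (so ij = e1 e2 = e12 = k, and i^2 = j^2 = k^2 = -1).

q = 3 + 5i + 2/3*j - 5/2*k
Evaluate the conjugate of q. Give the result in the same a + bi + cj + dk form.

In blades: q = 3 + 5*e1 + 2/3*e2 - 5/2*e12.
Conjugation here is Clifford conjugation: the scalar is fixed and the grade-1 and grade-2 blades all flip sign, giving 3 - 5*e1 - 2/3*e2 + 5/2*e12; translating back:
Answer: 3 - 5i - 2/3*j + 5/2*k


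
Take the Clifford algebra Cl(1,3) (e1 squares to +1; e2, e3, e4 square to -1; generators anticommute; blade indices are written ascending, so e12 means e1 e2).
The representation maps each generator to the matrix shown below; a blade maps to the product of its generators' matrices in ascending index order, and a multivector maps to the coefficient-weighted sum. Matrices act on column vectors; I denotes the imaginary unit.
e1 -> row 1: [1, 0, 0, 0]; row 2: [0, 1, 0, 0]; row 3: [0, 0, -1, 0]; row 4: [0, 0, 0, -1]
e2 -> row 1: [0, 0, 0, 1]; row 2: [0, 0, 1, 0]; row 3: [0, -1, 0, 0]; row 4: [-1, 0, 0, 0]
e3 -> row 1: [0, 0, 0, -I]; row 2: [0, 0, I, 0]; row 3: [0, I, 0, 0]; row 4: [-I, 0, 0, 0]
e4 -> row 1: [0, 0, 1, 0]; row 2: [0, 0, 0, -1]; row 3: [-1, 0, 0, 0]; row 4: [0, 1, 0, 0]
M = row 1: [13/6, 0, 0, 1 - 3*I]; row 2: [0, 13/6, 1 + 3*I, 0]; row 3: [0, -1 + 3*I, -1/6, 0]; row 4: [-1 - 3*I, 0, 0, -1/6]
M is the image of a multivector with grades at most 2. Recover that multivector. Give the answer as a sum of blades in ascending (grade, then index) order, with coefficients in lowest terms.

Method: the blade images are trace-orthogonal — tr(rho(e_A) rho(e_B)^-1) = 4 if A = B and 0 otherwise — and rho(e_A)^-1 = (e_A)^2 * rho(e_A) with (e_A)^2 = +1 or -1, so the coefficient of e_A in the preimage is (e_A)^2 * tr(M rho(e_A))/4.
Nonzero projections over blades of grade <= 2: 1: (1)^2 = +1, tr(M 1) = 4, coefficient 1; e1: (e1)^2 = +1, tr(M rho(e1)) = 14/3, coefficient 7/6; e2: (e2)^2 = -1, tr(M rho(e2)) = -4, coefficient 1; e3: (e3)^2 = -1, tr(M rho(e3)) = -12, coefficient 3. Every other blade of grade <= 2 projects to 0.
Answer: 1 + 7/6*e1 + e2 + 3*e3


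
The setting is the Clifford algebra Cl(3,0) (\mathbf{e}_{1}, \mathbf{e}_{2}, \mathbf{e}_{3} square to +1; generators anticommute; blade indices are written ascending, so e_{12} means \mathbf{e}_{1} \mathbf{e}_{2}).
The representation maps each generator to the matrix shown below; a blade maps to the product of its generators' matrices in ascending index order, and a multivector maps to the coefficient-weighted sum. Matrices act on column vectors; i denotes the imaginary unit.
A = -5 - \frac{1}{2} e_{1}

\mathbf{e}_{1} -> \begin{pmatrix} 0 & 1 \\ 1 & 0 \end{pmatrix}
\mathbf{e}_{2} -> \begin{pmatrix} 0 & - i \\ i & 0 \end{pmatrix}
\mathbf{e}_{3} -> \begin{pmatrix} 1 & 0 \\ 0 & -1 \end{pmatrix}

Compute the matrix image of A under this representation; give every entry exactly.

M = (-5)*1 + (-\frac{1}{2})*rho(e_{1}), summed entrywise (1 is the identity matrix):
Answer: \begin{pmatrix} -5 & - \frac{1}{2} \\ - \frac{1}{2} & -5 \end{pmatrix}


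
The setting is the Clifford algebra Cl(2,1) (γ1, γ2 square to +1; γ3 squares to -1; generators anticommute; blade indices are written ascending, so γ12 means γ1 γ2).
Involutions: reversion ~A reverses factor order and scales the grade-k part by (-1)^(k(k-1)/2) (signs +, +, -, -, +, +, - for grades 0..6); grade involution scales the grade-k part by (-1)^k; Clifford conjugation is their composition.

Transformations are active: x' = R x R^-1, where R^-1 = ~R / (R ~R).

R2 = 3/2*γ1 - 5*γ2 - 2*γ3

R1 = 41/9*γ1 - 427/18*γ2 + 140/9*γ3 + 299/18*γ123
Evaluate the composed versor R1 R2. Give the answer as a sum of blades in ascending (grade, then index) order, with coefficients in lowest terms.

Distribute over the terms of R2 (each basis-blade product reordered to ascending indices, repeated generators contracted through their squares):
R1 (3/2*γ1) = 41/6 + 427/12*γ12 - 70/3*γ13 + 299/12*γ23
R1 (-5*γ2) = 2135/18 - 205/9*γ12 + 1495/18*γ13 + 700/9*γ23
R1 (-2*γ3) = 280/9 + 299/9*γ12 - 82/9*γ13 + 427/9*γ23
Summing the partial products and collecting blades:
Answer: 1409/9 + 1657/36*γ12 + 911/18*γ13 + 5405/36*γ23


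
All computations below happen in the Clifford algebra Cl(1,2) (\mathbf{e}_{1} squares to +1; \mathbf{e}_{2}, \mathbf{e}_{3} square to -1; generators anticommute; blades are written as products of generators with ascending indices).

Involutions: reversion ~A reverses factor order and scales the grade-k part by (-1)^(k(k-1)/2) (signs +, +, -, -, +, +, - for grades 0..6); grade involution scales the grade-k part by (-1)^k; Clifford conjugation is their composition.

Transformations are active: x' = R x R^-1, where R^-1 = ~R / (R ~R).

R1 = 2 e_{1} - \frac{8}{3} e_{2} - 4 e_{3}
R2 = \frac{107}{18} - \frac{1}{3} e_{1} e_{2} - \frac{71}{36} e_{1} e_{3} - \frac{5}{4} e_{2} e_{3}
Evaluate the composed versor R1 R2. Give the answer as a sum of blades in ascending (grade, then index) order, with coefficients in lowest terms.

Distribute over the terms of R1 (each basis-blade product reordered to ascending indices, repeated generators contracted through their squares):
(2 e_{1}) R2 = \frac{107}{9} e_{1} - \frac{2}{3} e_{2} - \frac{71}{18} e_{3} - \frac{5}{2} e_{1} e_{2} e_{3}
(-\frac{8}{3} e_{2}) R2 = \frac{8}{9} e_{1} - \frac{428}{27} e_{2} - \frac{10}{3} e_{3} - \frac{142}{27} e_{1} e_{2} e_{3}
(-4 e_{3}) R2 = \frac{71}{9} e_{1} + 5 e_{2} - \frac{214}{9} e_{3} + \frac{4}{3} e_{1} e_{2} e_{3}
Summing the partial products and collecting blades:
Answer: \frac{62}{3} e_{1} - \frac{311}{27} e_{2} - \frac{559}{18} e_{3} - \frac{347}{54} e_{1} e_{2} e_{3}


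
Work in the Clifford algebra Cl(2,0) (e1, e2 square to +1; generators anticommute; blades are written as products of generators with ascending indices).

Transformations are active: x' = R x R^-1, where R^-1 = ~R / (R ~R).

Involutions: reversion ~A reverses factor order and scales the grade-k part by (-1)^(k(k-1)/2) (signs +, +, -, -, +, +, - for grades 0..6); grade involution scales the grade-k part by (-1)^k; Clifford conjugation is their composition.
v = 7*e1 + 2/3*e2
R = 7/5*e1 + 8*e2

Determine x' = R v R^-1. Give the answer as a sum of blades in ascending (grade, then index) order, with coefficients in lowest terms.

~R = 7/5*e1 + 8*e2, and R ~R = 1649/25, so R^-1 = ~R / (1649/25).
R v = 227/15 - 826/15*e1 e2
Answer: -31451/4947*e1 + 4954/1649*e2


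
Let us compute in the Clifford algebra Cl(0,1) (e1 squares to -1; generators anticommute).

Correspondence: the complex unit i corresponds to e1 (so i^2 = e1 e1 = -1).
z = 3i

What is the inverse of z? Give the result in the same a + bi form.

In blades: z = 3*e1.
With qbar = -3*e1 (scalar fixed, mapped units negated), z qbar = 9 (the sum of squared coefficients), so z^-1 = qbar / (9) = -1/3*e1; translating back:
Answer: -1/3*i


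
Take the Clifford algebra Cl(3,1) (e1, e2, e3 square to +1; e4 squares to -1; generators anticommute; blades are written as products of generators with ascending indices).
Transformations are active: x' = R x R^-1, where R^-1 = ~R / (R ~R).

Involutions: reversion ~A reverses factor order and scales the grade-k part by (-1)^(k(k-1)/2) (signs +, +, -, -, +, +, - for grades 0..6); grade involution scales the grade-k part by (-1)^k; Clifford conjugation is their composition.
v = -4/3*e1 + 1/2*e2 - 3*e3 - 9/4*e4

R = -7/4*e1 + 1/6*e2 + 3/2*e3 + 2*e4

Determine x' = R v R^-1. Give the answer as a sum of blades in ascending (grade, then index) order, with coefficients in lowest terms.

~R = -7/4*e1 + 1/6*e2 + 3/2*e3 + 2*e4, and R ~R = 193/144, so R^-1 = ~R / (193/144).
R v = 29/12 - 47/72*e1 e2 + 29/4*e1 e3 + 317/48*e1 e4 - 5/4*e2 e3 - 11/8*e2 e4 + 21/8*e3 e4
Answer: -2882/579*e1 + 39/386*e2 + 1623/193*e3 + 7305/772*e4


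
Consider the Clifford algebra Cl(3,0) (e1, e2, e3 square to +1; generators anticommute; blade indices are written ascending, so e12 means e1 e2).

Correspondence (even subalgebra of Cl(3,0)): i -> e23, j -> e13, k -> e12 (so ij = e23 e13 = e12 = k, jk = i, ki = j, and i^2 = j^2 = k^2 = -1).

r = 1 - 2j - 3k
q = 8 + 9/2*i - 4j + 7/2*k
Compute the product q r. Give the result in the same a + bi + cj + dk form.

In blades: q = 8 + 7/2*e12 - 4*e13 + 9/2*e23, r = 1 - 3*e12 - 2*e13.
Distribute q over r term by term (generator squares from the signature, products reordered to ascending indices): (8)*r = 8 - 24*e12 - 16*e13; (7/2*e12)*r = 21/2 + 7/2*e12 + 7*e23; (-4*e13)*r = -8 - 4*e13 + 12*e23; (9/2*e23)*r = -9*e12 + 27/2*e13 + 9/2*e23.
Sum: 21/2 - 59/2*e12 - 13/2*e13 + 47/2*e23; translating back through the correspondence:
Answer: 21/2 + 47/2*i - 13/2*j - 59/2*k


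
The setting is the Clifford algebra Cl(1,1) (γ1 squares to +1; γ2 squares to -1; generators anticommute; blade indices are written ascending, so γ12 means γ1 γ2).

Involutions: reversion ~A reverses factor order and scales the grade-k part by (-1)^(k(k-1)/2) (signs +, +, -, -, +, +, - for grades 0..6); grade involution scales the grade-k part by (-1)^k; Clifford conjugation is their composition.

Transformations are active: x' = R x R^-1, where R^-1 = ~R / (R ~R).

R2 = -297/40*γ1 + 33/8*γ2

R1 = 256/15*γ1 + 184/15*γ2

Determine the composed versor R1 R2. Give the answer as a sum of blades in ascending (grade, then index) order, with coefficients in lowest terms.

Distribute over the terms of R1 (each basis-blade product reordered to ascending indices, repeated generators contracted through their squares):
(256/15*γ1) R2 = -3168/25 + 352/5*γ12
(184/15*γ2) R2 = -253/5 + 2277/25*γ12
Summing the partial products and collecting blades:
Answer: -4433/25 + 4037/25*γ12


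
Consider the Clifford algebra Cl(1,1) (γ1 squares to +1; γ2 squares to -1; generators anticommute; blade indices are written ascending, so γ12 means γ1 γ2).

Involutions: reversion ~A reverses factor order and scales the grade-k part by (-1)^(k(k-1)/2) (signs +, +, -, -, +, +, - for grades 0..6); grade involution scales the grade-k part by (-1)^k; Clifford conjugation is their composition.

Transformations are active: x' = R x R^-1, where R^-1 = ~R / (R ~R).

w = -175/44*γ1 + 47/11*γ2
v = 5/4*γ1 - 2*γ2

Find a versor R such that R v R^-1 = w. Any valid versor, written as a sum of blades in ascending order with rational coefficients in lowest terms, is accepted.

Construction: equal norms (both -39/16) license R = v + w = -30/11*γ1 + 25/11*γ2 — nothing changes along that direction, while (v - w)/2 changes sign, so v maps onto w.
Answer: -30/11*γ1 + 25/11*γ2


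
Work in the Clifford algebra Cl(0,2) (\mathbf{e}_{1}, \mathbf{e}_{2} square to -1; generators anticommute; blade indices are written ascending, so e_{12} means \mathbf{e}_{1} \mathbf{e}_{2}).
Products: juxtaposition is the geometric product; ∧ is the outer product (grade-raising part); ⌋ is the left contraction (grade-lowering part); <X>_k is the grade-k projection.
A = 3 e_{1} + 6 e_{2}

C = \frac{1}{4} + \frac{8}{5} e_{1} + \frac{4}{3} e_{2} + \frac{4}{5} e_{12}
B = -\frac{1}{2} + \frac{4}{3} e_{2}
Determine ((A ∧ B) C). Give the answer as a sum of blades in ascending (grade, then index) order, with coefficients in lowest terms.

step 1: -\frac{3}{2} e_{1} - 3 e_{2} + 4 e_{12}
step 2: \frac{16}{5} - \frac{973}{120} e_{1} + \frac{137}{20} e_{2} + \frac{19}{5} e_{12}
Answer: \frac{16}{5} - \frac{973}{120} e_{1} + \frac{137}{20} e_{2} + \frac{19}{5} e_{12}
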